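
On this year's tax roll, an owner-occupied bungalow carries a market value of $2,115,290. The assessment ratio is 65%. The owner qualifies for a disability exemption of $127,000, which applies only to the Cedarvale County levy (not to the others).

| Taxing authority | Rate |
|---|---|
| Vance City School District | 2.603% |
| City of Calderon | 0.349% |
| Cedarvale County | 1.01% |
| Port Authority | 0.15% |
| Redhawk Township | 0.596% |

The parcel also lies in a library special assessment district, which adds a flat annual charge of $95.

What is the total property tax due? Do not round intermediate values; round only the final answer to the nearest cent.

Assessed value = $2,115,290 × 0.65 = $1,374,938.5
Vance City School District: $1,374,938.5 × 0.02603 = $35,789.649155
City of Calderon: $1,374,938.5 × 0.00349 = $4,798.535365
Cedarvale County: ($1,374,938.5 − $127,000) × 0.0101 = $1,247,938.5 × 0.0101 = $12,604.17885
Port Authority: $1,374,938.5 × 0.0015 = $2,062.40775
Redhawk Township: $1,374,938.5 × 0.00596 = $8,194.63346
Levies subtotal = $63,449.40458
Total = $63,449.40458 + $95 = $63,544.40458

$63,544.40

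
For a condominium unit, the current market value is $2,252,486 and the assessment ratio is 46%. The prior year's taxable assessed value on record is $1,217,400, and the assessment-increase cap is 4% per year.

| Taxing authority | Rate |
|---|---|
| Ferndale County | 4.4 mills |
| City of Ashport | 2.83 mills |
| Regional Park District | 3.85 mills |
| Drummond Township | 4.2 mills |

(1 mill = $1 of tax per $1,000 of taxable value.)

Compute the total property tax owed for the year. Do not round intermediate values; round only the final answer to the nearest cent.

$15,832.27

Uncapped assessed value = $2,252,486 × 0.46 = $1,036,143.56
Cap limit = $1,217,400 × 1.04 = $1,266,096
Taxable assessed value = min($1,036,143.56, $1,266,096) = $1,036,143.56 (cap does not bind)
Ferndale County: $1,036,143.56 × 0.0044 = $4,559.031664
City of Ashport: $1,036,143.56 × 0.00283 = $2,932.2862748
Regional Park District: $1,036,143.56 × 0.00385 = $3,989.152706
Drummond Township: $1,036,143.56 × 0.0042 = $4,351.802952
Total = $15,832.2735968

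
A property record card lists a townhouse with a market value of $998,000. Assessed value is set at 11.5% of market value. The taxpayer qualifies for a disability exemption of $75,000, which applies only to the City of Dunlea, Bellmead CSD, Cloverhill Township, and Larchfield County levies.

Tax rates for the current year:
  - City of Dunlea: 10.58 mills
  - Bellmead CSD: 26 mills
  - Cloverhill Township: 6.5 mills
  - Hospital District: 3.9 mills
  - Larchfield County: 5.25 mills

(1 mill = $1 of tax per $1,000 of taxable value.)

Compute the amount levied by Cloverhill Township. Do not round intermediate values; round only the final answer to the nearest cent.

Assessed value = $998,000 × 0.115 = $114,770
Cloverhill Township taxable value = $114,770 − $75,000 = $39,770
Cloverhill Township levy = $39,770 × 0.0065 = $258.505

$258.51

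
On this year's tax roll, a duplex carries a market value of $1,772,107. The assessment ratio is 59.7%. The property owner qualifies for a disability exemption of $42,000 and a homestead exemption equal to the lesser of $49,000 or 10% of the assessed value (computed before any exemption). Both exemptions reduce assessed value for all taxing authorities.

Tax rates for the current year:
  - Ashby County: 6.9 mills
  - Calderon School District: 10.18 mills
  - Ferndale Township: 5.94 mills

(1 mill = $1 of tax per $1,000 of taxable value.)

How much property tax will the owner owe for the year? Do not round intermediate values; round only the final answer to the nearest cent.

Assessed value = $1,772,107 × 0.597 = $1,057,947.879
Homestead exemption = min($49,000, 10% × $1,057,947.879) = min($49,000, $105,794.7879) = $49,000 (dollar cap binds)
Taxable value = $1,057,947.879 − $42,000 − $49,000 = $966,947.879
Ashby County: $966,947.879 × 0.0069 = $6,671.9403651
Calderon School District: $966,947.879 × 0.01018 = $9,843.52940822
Ferndale Township: $966,947.879 × 0.00594 = $5,743.67040126
Total = $22,259.14017458

$22,259.14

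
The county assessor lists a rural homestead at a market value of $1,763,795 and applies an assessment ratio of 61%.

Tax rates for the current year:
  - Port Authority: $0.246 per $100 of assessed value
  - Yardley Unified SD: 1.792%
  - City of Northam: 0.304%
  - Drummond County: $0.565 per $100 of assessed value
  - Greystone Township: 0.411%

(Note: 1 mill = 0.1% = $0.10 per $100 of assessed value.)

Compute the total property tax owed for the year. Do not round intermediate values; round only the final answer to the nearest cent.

Assessed value = $1,763,795 × 0.61 = $1,075,914.95
Port Authority: $1,075,914.95 × 0.00246 = $2,646.750777
Yardley Unified SD: $1,075,914.95 × 0.01792 = $19,280.395904
City of Northam: $1,075,914.95 × 0.00304 = $3,270.781448
Drummond County: $1,075,914.95 × 0.00565 = $6,078.9194675
Greystone Township: $1,075,914.95 × 0.00411 = $4,422.0104445
Total = $35,698.858041

$35,698.86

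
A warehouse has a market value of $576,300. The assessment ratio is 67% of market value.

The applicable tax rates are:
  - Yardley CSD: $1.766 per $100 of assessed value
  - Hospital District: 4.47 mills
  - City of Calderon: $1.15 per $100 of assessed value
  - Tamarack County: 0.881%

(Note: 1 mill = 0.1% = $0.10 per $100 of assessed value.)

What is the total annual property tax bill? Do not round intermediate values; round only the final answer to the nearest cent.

Assessed value = $576,300 × 0.67 = $386,121
Yardley CSD: $386,121 × 0.01766 = $6,818.89686
Hospital District: $386,121 × 0.00447 = $1,725.96087
City of Calderon: $386,121 × 0.0115 = $4,440.3915
Tamarack County: $386,121 × 0.00881 = $3,401.72601
Total = $16,386.97524

$16,386.98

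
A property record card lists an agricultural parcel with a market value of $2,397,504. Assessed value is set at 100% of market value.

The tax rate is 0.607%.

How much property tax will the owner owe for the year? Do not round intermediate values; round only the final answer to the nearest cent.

Assessed value = $2,397,504 × 1 = $2,397,504
Tax = $2,397,504 × 0.00607 = $14,552.84928

$14,552.85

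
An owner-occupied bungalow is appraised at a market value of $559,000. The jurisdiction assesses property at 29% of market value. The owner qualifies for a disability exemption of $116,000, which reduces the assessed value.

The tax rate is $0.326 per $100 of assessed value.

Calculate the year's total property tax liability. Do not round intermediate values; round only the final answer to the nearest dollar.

Assessed value = $559,000 × 0.29 = $162,110
Taxable value = $162,110 − $116,000 = $46,110
Tax = $46,110 × 0.00326 = $150.3186

$150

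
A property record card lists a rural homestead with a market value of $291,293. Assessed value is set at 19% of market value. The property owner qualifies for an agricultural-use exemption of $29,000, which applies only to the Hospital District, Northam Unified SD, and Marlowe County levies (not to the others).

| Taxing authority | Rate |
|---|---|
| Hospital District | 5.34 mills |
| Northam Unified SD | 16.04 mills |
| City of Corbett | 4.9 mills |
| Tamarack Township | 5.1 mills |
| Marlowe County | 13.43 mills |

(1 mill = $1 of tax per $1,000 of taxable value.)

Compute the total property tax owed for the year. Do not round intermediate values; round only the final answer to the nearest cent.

$1,470.55

Assessed value = $291,293 × 0.19 = $55,345.67
Hospital District: ($55,345.67 − $29,000) × 0.00534 = $26,345.67 × 0.00534 = $140.6858778
Northam Unified SD: ($55,345.67 − $29,000) × 0.01604 = $26,345.67 × 0.01604 = $422.5845468
City of Corbett: $55,345.67 × 0.0049 = $271.193783
Tamarack Township: $55,345.67 × 0.0051 = $282.262917
Marlowe County: ($55,345.67 − $29,000) × 0.01343 = $26,345.67 × 0.01343 = $353.8223481
Total = $1,470.5494727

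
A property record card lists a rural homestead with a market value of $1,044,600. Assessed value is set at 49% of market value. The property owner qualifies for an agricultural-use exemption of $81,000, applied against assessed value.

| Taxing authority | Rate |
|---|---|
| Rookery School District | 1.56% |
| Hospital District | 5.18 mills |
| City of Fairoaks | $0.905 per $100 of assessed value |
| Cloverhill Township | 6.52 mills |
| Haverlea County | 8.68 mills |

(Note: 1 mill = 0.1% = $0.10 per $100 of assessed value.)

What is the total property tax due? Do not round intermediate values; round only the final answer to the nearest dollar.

Assessed value = $1,044,600 × 0.49 = $511,854
Taxable value = $511,854 − $81,000 = $430,854
Rookery School District: $430,854 × 0.0156 = $6,721.3224
Hospital District: $430,854 × 0.00518 = $2,231.82372
City of Fairoaks: $430,854 × 0.00905 = $3,899.2287
Cloverhill Township: $430,854 × 0.00652 = $2,809.16808
Haverlea County: $430,854 × 0.00868 = $3,739.81272
Total = $19,401.35562

$19,401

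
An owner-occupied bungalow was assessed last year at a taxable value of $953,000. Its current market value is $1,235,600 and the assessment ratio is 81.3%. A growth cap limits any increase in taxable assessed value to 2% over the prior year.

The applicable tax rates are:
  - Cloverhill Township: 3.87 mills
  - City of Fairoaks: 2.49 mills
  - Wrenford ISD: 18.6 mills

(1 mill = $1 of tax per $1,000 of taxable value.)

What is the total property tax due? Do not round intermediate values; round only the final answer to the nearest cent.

Uncapped assessed value = $1,235,600 × 0.813 = $1,004,542.8
Cap limit = $953,000 × 1.02 = $972,060
Taxable assessed value = min($1,004,542.8, $972,060) = $972,060 (cap binds)
Cloverhill Township: $972,060 × 0.00387 = $3,761.8722
City of Fairoaks: $972,060 × 0.00249 = $2,420.4294
Wrenford ISD: $972,060 × 0.0186 = $18,080.316
Total = $24,262.6176

$24,262.62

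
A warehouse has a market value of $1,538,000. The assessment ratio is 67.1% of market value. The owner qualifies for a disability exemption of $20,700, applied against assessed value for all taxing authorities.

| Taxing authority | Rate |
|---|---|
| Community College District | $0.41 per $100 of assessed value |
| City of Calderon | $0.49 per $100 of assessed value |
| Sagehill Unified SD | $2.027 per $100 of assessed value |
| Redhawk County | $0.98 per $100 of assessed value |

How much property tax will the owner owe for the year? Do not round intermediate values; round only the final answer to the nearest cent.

Assessed value = $1,538,000 × 0.671 = $1,031,998
Taxable value = $1,031,998 − $20,700 = $1,011,298
Community College District: $1,011,298 × 0.0041 = $4,146.3218
City of Calderon: $1,011,298 × 0.0049 = $4,955.3602
Sagehill Unified SD: $1,011,298 × 0.02027 = $20,499.01046
Redhawk County: $1,011,298 × 0.0098 = $9,910.7204
Total = $4,146.3218 + $4,955.3602 + $20,499.01046 + $9,910.7204 = $39,511.41286

$39,511.41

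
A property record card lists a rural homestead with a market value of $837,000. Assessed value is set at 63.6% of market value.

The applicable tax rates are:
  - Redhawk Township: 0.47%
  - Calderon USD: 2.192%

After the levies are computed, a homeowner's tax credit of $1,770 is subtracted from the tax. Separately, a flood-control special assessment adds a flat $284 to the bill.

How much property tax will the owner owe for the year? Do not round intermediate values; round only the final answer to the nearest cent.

$12,684.68

Assessed value = $837,000 × 0.636 = $532,332
Redhawk Township: $532,332 × 0.0047 = $2,501.9604
Calderon USD: $532,332 × 0.02192 = $11,668.71744
Levies subtotal = $14,170.67784
After credit = $14,170.67784 − $1,770 = $12,400.67784
Total = $12,400.67784 + $284 = $12,684.67784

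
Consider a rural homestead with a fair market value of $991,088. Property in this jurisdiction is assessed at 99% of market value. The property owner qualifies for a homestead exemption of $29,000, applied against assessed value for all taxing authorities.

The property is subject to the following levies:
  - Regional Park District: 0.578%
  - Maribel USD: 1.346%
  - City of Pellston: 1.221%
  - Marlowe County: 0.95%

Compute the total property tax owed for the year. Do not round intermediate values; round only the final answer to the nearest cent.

Assessed value = $991,088 × 0.99 = $981,177.12
Taxable value = $981,177.12 − $29,000 = $952,177.12
Regional Park District: $952,177.12 × 0.00578 = $5,503.5837536
Maribel USD: $952,177.12 × 0.01346 = $12,816.3040352
City of Pellston: $952,177.12 × 0.01221 = $11,626.0826352
Marlowe County: $952,177.12 × 0.0095 = $9,045.68264
Total = $5,503.5837536 + $12,816.3040352 + $11,626.0826352 + $9,045.68264 = $38,991.653064

$38,991.65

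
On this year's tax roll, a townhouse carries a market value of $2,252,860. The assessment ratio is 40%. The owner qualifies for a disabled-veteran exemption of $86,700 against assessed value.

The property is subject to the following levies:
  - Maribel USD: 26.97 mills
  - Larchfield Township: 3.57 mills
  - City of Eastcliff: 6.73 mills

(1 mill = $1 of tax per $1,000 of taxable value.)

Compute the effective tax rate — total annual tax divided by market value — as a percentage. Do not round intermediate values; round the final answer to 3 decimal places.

1.347%

Assessed value = $2,252,860 × 0.4 = $901,144
Taxable value = $901,144 − $86,700 = $814,444
Maribel USD: $814,444 × 0.02697 = $21,965.55468
Larchfield Township: $814,444 × 0.00357 = $2,907.56508
City of Eastcliff: $814,444 × 0.00673 = $5,481.20812
Total tax = $30,354.32788
Effective rate = $30,354.32788 ÷ $2,252,860 = 1.347% of market value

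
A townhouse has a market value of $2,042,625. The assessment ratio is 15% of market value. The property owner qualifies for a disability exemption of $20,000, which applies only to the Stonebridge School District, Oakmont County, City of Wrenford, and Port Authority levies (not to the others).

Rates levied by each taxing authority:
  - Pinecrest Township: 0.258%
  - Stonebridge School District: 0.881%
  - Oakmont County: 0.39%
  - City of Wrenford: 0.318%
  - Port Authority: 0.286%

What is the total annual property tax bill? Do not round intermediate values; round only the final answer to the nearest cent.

$6,160.38

Assessed value = $2,042,625 × 0.15 = $306,393.75
Pinecrest Township: $306,393.75 × 0.00258 = $790.495875
Stonebridge School District: ($306,393.75 − $20,000) × 0.00881 = $286,393.75 × 0.00881 = $2,523.1289375
Oakmont County: ($306,393.75 − $20,000) × 0.0039 = $286,393.75 × 0.0039 = $1,116.935625
City of Wrenford: ($306,393.75 − $20,000) × 0.00318 = $286,393.75 × 0.00318 = $910.732125
Port Authority: ($306,393.75 − $20,000) × 0.00286 = $286,393.75 × 0.00286 = $819.086125
Total = $6,160.3786875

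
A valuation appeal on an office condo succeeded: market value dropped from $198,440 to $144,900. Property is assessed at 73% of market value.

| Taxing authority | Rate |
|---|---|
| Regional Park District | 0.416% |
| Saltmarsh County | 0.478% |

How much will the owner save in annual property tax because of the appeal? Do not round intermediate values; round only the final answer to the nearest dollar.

Old assessed value = $198,440 × 0.73 = $144,861.2
New assessed value = $144,900 × 0.73 = $105,777
Combined rate = 0.00416 + 0.00478 = 0.00894
Old tax = $144,861.2 × 0.00894 = $1,295.059128
New tax = $105,777 × 0.00894 = $945.64638
Reduction = $1,295.059128 − $945.64638 = $349.412748

$349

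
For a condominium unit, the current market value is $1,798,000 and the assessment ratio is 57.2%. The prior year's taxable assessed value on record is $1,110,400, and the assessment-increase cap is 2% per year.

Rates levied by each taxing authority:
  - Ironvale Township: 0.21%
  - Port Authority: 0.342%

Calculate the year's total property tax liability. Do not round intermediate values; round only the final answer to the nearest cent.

Uncapped assessed value = $1,798,000 × 0.572 = $1,028,456
Cap limit = $1,110,400 × 1.02 = $1,132,608
Taxable assessed value = min($1,028,456, $1,132,608) = $1,028,456 (cap does not bind)
Ironvale Township: $1,028,456 × 0.0021 = $2,159.7576
Port Authority: $1,028,456 × 0.00342 = $3,517.31952
Total = $5,677.07712

$5,677.08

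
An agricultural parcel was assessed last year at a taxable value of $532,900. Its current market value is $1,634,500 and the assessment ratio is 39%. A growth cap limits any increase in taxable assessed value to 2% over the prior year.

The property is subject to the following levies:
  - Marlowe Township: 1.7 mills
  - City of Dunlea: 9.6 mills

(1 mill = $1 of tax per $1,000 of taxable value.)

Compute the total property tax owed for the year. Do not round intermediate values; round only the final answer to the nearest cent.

$6,142.21

Uncapped assessed value = $1,634,500 × 0.39 = $637,455
Cap limit = $532,900 × 1.02 = $543,558
Taxable assessed value = min($637,455, $543,558) = $543,558 (cap binds)
Marlowe Township: $543,558 × 0.0017 = $924.0486
City of Dunlea: $543,558 × 0.0096 = $5,218.1568
Total = $6,142.2054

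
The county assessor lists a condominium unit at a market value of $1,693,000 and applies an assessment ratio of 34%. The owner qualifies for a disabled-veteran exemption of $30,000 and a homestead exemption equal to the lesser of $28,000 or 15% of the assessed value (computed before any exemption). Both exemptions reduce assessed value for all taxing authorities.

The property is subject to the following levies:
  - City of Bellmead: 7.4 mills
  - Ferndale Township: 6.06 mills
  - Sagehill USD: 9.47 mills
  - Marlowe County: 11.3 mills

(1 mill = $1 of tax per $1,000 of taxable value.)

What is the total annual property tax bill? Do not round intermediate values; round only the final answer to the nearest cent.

Assessed value = $1,693,000 × 0.34 = $575,620
Homestead exemption = min($28,000, 15% × $575,620) = min($28,000, $86,343) = $28,000 (dollar cap binds)
Taxable value = $575,620 − $30,000 − $28,000 = $517,620
City of Bellmead: $517,620 × 0.0074 = $3,830.388
Ferndale Township: $517,620 × 0.00606 = $3,136.7772
Sagehill USD: $517,620 × 0.00947 = $4,901.8614
Marlowe County: $517,620 × 0.0113 = $5,849.106
Total = $17,718.1326

$17,718.13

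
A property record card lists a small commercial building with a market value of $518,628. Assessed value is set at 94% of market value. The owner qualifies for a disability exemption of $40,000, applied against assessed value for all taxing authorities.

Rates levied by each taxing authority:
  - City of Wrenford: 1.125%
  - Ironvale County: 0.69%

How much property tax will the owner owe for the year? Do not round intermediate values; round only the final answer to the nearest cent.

Assessed value = $518,628 × 0.94 = $487,510.32
Taxable value = $487,510.32 − $40,000 = $447,510.32
City of Wrenford: $447,510.32 × 0.01125 = $5,034.4911
Ironvale County: $447,510.32 × 0.0069 = $3,087.821208
Total = $5,034.4911 + $3,087.821208 = $8,122.312308

$8,122.31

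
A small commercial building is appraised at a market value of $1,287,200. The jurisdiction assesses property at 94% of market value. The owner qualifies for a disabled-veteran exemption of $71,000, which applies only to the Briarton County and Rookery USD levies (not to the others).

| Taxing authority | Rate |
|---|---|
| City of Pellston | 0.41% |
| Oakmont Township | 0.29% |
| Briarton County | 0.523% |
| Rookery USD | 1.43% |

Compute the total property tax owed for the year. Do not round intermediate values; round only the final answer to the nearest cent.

$30,713.82

Assessed value = $1,287,200 × 0.94 = $1,209,968
City of Pellston: $1,209,968 × 0.0041 = $4,960.8688
Oakmont Township: $1,209,968 × 0.0029 = $3,508.9072
Briarton County: ($1,209,968 − $71,000) × 0.00523 = $1,138,968 × 0.00523 = $5,956.80264
Rookery USD: ($1,209,968 − $71,000) × 0.0143 = $1,138,968 × 0.0143 = $16,287.2424
Total = $30,713.82104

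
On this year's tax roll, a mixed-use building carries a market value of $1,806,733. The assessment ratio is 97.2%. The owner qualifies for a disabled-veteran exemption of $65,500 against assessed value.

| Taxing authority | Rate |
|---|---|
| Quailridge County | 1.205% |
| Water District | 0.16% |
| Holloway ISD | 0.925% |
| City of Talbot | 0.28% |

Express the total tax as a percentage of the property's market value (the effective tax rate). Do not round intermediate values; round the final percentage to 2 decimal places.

2.40%

Assessed value = $1,806,733 × 0.972 = $1,756,144.476
Taxable value = $1,756,144.476 − $65,500 = $1,690,644.476
Quailridge County: $1,690,644.476 × 0.01205 = $20,372.2659358
Water District: $1,690,644.476 × 0.0016 = $2,705.0311616
Holloway ISD: $1,690,644.476 × 0.00925 = $15,638.461403
City of Talbot: $1,690,644.476 × 0.0028 = $4,733.8045328
Total tax = $43,449.5630332
Effective rate = $43,449.5630332 ÷ $1,806,733 = 2.40% of market value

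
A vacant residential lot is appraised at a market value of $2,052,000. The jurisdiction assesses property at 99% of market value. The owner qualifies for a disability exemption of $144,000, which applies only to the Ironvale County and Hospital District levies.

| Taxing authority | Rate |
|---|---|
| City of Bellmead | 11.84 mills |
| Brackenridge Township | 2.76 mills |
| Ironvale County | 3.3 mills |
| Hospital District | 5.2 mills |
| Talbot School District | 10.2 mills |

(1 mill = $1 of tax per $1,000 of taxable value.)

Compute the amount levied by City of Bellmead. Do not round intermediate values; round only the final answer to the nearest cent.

Assessed value = $2,052,000 × 0.99 = $2,031,480
City of Bellmead taxable value = $2,031,480 (exemption does not apply)
City of Bellmead levy = $2,031,480 × 0.01184 = $24,052.7232

$24,052.72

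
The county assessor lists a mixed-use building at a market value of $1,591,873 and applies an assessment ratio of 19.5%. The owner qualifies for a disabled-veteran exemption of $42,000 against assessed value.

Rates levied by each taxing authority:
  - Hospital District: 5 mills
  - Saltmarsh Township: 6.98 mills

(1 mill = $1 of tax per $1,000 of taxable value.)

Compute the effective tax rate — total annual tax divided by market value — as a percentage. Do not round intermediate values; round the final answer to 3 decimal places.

Assessed value = $1,591,873 × 0.195 = $310,415.235
Taxable value = $310,415.235 − $42,000 = $268,415.235
Hospital District: $268,415.235 × 0.005 = $1,342.076175
Saltmarsh Township: $268,415.235 × 0.00698 = $1,873.5383403
Total tax = $3,215.6145153
Effective rate = $3,215.6145153 ÷ $1,591,873 = 0.202% of market value

0.202%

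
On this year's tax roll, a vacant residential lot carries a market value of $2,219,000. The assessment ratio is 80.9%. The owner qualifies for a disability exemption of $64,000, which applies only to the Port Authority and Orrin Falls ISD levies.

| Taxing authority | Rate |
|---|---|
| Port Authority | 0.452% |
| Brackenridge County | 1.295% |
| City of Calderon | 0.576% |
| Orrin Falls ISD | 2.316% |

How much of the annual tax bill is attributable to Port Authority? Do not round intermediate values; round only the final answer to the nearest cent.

Assessed value = $2,219,000 × 0.809 = $1,795,171
Port Authority taxable value = $1,795,171 − $64,000 = $1,731,171
Port Authority levy = $1,731,171 × 0.00452 = $7,824.89292

$7,824.89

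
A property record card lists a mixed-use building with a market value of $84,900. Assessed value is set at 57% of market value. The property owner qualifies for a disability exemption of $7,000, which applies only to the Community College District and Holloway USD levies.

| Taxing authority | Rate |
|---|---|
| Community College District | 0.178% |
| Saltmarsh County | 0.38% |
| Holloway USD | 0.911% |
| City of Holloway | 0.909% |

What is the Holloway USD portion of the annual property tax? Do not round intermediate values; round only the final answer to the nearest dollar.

$377

Assessed value = $84,900 × 0.57 = $48,393
Holloway USD taxable value = $48,393 − $7,000 = $41,393
Holloway USD levy = $41,393 × 0.00911 = $377.09023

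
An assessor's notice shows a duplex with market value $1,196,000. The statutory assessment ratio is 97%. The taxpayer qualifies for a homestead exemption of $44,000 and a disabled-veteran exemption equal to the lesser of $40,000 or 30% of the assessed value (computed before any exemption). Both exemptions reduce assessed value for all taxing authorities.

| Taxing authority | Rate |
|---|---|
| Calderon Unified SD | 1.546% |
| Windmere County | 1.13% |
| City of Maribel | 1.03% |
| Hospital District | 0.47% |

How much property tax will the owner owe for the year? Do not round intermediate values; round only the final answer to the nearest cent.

$44,938.77

Assessed value = $1,196,000 × 0.97 = $1,160,120
Disabled-veteran exemption = min($40,000, 30% × $1,160,120) = min($40,000, $348,036) = $40,000 (dollar cap binds)
Taxable value = $1,160,120 − $44,000 − $40,000 = $1,076,120
Calderon Unified SD: $1,076,120 × 0.01546 = $16,636.8152
Windmere County: $1,076,120 × 0.0113 = $12,160.156
City of Maribel: $1,076,120 × 0.0103 = $11,084.036
Hospital District: $1,076,120 × 0.0047 = $5,057.764
Total = $44,938.7712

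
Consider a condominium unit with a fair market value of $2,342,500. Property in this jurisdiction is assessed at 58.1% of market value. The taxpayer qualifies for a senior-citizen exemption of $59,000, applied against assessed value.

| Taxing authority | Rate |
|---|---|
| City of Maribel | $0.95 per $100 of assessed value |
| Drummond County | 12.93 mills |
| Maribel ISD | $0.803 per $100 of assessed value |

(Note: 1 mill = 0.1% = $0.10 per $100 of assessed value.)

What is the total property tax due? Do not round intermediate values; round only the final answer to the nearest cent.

$39,658.69

Assessed value = $2,342,500 × 0.581 = $1,360,992.5
Taxable value = $1,360,992.5 − $59,000 = $1,301,992.5
City of Maribel: $1,301,992.5 × 0.0095 = $12,368.92875
Drummond County: $1,301,992.5 × 0.01293 = $16,834.763025
Maribel ISD: $1,301,992.5 × 0.00803 = $10,454.999775
Total = $39,658.69155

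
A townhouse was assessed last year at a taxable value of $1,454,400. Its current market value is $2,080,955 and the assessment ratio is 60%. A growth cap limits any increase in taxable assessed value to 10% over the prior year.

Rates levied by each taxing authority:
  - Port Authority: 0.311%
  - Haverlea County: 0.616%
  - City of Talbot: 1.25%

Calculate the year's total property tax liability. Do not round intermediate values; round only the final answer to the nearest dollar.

Uncapped assessed value = $2,080,955 × 0.6 = $1,248,573
Cap limit = $1,454,400 × 1.1 = $1,599,840
Taxable assessed value = min($1,248,573, $1,599,840) = $1,248,573 (cap does not bind)
Port Authority: $1,248,573 × 0.00311 = $3,883.06203
Haverlea County: $1,248,573 × 0.00616 = $7,691.20968
City of Talbot: $1,248,573 × 0.0125 = $15,607.1625
Total = $27,181.43421

$27,181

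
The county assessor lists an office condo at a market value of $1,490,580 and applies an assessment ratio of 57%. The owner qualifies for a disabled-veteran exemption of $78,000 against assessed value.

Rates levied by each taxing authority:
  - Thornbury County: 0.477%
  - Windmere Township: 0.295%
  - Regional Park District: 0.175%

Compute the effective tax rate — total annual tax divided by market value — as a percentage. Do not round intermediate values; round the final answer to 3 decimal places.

0.490%

Assessed value = $1,490,580 × 0.57 = $849,630.6
Taxable value = $849,630.6 − $78,000 = $771,630.6
Thornbury County: $771,630.6 × 0.00477 = $3,680.677962
Windmere Township: $771,630.6 × 0.00295 = $2,276.31027
Regional Park District: $771,630.6 × 0.00175 = $1,350.35355
Total tax = $7,307.341782
Effective rate = $7,307.341782 ÷ $1,490,580 = 0.490% of market value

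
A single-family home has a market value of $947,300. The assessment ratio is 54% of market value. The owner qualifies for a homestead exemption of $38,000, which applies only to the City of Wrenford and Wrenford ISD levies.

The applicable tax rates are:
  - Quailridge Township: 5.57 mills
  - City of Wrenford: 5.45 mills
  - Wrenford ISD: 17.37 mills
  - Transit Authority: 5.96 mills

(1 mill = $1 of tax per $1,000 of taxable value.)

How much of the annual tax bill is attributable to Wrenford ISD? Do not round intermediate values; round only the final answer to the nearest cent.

$8,225.42

Assessed value = $947,300 × 0.54 = $511,542
Wrenford ISD taxable value = $511,542 − $38,000 = $473,542
Wrenford ISD levy = $473,542 × 0.01737 = $8,225.42454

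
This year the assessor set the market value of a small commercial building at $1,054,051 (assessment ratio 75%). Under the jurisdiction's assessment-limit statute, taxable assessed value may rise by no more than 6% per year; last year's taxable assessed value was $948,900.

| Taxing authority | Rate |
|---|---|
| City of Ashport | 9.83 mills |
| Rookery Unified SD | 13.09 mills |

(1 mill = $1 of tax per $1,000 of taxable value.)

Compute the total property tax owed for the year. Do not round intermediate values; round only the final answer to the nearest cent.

$18,119.14

Uncapped assessed value = $1,054,051 × 0.75 = $790,538.25
Cap limit = $948,900 × 1.06 = $1,005,834
Taxable assessed value = min($790,538.25, $1,005,834) = $790,538.25 (cap does not bind)
City of Ashport: $790,538.25 × 0.00983 = $7,770.9909975
Rookery Unified SD: $790,538.25 × 0.01309 = $10,348.1456925
Total = $18,119.13669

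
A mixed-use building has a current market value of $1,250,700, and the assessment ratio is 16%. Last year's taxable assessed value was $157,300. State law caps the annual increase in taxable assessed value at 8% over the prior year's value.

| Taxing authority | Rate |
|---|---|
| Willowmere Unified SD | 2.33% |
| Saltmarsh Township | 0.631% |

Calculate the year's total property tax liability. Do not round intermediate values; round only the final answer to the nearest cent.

$5,030.27

Uncapped assessed value = $1,250,700 × 0.16 = $200,112
Cap limit = $157,300 × 1.08 = $169,884
Taxable assessed value = min($200,112, $169,884) = $169,884 (cap binds)
Willowmere Unified SD: $169,884 × 0.0233 = $3,958.2972
Saltmarsh Township: $169,884 × 0.00631 = $1,071.96804
Total = $5,030.26524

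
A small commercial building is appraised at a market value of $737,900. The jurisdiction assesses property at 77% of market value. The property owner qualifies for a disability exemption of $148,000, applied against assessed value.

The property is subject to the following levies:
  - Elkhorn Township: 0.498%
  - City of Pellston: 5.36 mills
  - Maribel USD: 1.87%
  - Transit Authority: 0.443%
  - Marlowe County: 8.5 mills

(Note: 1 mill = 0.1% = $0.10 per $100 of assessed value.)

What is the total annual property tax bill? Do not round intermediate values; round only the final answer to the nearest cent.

Assessed value = $737,900 × 0.77 = $568,183
Taxable value = $568,183 − $148,000 = $420,183
Elkhorn Township: $420,183 × 0.00498 = $2,092.51134
City of Pellston: $420,183 × 0.00536 = $2,252.18088
Maribel USD: $420,183 × 0.0187 = $7,857.4221
Transit Authority: $420,183 × 0.00443 = $1,861.41069
Marlowe County: $420,183 × 0.0085 = $3,571.5555
Total = $17,635.08051

$17,635.08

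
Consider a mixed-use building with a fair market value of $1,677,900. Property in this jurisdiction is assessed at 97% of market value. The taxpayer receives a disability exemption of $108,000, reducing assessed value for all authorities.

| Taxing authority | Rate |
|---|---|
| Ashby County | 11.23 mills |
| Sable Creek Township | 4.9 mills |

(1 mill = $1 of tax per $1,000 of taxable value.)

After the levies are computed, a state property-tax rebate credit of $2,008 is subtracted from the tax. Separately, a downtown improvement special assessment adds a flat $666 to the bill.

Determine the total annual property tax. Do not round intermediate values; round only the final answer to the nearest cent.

$23,168.55

Assessed value = $1,677,900 × 0.97 = $1,627,563
Taxable value = $1,627,563 − $108,000 = $1,519,563
Ashby County: $1,519,563 × 0.01123 = $17,064.69249
Sable Creek Township: $1,519,563 × 0.0049 = $7,445.8587
Levies subtotal = $24,510.55119
After credit = $24,510.55119 − $2,008 = $22,502.55119
Total = $22,502.55119 + $666 = $23,168.55119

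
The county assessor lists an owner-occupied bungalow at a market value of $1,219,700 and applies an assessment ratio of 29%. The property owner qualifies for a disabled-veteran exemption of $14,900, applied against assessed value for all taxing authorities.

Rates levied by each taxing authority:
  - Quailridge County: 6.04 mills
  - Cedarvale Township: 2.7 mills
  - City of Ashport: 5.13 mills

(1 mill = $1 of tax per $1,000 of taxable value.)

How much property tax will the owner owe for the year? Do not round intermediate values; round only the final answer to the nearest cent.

Assessed value = $1,219,700 × 0.29 = $353,713
Taxable value = $353,713 − $14,900 = $338,813
Quailridge County: $338,813 × 0.00604 = $2,046.43052
Cedarvale Township: $338,813 × 0.0027 = $914.7951
City of Ashport: $338,813 × 0.00513 = $1,738.11069
Total = $2,046.43052 + $914.7951 + $1,738.11069 = $4,699.33631

$4,699.34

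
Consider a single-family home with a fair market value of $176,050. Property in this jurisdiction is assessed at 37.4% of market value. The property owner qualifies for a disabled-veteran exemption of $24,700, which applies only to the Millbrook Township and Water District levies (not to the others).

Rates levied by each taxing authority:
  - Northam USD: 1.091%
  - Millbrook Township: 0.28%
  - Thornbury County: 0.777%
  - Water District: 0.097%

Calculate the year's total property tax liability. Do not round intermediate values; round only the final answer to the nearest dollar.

Assessed value = $176,050 × 0.374 = $65,842.7
Northam USD: $65,842.7 × 0.01091 = $718.343857
Millbrook Township: ($65,842.7 − $24,700) × 0.0028 = $41,142.7 × 0.0028 = $115.19956
Thornbury County: $65,842.7 × 0.00777 = $511.597779
Water District: ($65,842.7 − $24,700) × 0.00097 = $41,142.7 × 0.00097 = $39.908419
Total = $1,385.049615

$1,385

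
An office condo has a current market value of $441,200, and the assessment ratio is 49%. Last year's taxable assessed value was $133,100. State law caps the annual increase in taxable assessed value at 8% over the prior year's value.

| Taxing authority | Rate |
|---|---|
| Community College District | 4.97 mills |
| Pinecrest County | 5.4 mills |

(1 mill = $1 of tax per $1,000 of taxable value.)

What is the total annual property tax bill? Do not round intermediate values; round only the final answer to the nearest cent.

$1,490.67

Uncapped assessed value = $441,200 × 0.49 = $216,188
Cap limit = $133,100 × 1.08 = $143,748
Taxable assessed value = min($216,188, $143,748) = $143,748 (cap binds)
Community College District: $143,748 × 0.00497 = $714.42756
Pinecrest County: $143,748 × 0.0054 = $776.2392
Total = $1,490.66676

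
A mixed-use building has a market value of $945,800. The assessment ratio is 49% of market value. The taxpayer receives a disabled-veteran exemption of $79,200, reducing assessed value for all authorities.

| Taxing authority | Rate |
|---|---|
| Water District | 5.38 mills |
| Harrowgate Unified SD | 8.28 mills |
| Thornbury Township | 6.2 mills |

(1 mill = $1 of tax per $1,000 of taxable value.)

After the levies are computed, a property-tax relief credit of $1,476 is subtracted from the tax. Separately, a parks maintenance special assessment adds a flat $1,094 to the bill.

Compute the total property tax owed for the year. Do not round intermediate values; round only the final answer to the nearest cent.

$7,249.05

Assessed value = $945,800 × 0.49 = $463,442
Taxable value = $463,442 − $79,200 = $384,242
Water District: $384,242 × 0.00538 = $2,067.22196
Harrowgate Unified SD: $384,242 × 0.00828 = $3,181.52376
Thornbury Township: $384,242 × 0.0062 = $2,382.3004
Levies subtotal = $7,631.04612
After credit = $7,631.04612 − $1,476 = $6,155.04612
Total = $6,155.04612 + $1,094 = $7,249.04612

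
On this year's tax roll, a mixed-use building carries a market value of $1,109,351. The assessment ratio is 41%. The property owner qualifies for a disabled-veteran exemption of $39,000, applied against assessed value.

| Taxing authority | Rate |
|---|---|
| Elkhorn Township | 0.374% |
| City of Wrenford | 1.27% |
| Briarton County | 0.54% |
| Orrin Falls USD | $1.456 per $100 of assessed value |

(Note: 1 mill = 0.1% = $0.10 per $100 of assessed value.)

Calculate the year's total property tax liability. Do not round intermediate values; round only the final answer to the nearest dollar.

Assessed value = $1,109,351 × 0.41 = $454,833.91
Taxable value = $454,833.91 − $39,000 = $415,833.91
Elkhorn Township: $415,833.91 × 0.00374 = $1,555.2188234
City of Wrenford: $415,833.91 × 0.0127 = $5,281.090657
Briarton County: $415,833.91 × 0.0054 = $2,245.503114
Orrin Falls USD: $415,833.91 × 0.01456 = $6,054.5417296
Total = $15,136.354324

$15,136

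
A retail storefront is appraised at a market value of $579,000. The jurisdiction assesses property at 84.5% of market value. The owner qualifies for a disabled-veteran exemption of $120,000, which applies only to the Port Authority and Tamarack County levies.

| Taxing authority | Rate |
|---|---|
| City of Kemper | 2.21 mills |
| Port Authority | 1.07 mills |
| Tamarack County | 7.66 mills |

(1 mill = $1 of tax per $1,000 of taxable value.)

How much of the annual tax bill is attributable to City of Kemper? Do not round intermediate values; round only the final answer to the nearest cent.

Assessed value = $579,000 × 0.845 = $489,255
City of Kemper taxable value = $489,255 (exemption does not apply)
City of Kemper levy = $489,255 × 0.00221 = $1,081.25355

$1,081.25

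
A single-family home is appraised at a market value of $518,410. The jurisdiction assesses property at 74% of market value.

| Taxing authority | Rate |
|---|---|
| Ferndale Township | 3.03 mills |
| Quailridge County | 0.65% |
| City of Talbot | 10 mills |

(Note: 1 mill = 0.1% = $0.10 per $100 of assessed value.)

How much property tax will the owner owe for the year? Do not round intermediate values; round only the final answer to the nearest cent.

$7,492.17

Assessed value = $518,410 × 0.74 = $383,623.4
Ferndale Township: $383,623.4 × 0.00303 = $1,162.378902
Quailridge County: $383,623.4 × 0.0065 = $2,493.5521
City of Talbot: $383,623.4 × 0.01 = $3,836.234
Total = $7,492.165002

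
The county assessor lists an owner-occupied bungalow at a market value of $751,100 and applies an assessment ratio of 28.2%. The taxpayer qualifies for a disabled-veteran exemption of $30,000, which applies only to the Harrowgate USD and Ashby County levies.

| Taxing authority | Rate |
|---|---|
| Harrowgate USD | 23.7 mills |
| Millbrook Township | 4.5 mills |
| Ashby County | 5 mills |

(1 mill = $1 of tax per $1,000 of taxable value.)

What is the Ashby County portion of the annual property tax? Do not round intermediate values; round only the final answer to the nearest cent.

$909.05

Assessed value = $751,100 × 0.282 = $211,810.2
Ashby County taxable value = $211,810.2 − $30,000 = $181,810.2
Ashby County levy = $181,810.2 × 0.005 = $909.051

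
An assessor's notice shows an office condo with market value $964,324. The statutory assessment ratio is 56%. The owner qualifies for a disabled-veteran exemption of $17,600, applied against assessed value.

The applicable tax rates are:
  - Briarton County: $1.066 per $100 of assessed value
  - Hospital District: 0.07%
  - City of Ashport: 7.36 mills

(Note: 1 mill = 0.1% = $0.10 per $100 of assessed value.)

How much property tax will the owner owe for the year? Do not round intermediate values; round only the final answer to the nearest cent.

$9,779.73

Assessed value = $964,324 × 0.56 = $540,021.44
Taxable value = $540,021.44 − $17,600 = $522,421.44
Briarton County: $522,421.44 × 0.01066 = $5,569.0125504
Hospital District: $522,421.44 × 0.0007 = $365.695008
City of Ashport: $522,421.44 × 0.00736 = $3,845.0217984
Total = $9,779.7293568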